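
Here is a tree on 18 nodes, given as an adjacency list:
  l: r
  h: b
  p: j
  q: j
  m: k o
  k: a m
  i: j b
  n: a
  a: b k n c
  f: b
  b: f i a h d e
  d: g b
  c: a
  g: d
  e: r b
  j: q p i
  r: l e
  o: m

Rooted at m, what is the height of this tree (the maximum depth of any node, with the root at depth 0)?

q sits deepest: m-k-a-b-i-j-q — 6 edges from the root.

6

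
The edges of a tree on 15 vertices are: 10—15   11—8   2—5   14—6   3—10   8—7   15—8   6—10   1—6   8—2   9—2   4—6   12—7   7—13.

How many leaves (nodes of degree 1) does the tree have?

Degree-1 nodes: 1, 3, 4, 5, 9, 11, 12, 13, 14 — 9 of them.

9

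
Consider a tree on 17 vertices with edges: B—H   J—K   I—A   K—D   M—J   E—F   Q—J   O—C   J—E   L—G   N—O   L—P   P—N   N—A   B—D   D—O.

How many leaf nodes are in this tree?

Degree-1 nodes: C, F, G, H, I, M, Q — 7 of them.

7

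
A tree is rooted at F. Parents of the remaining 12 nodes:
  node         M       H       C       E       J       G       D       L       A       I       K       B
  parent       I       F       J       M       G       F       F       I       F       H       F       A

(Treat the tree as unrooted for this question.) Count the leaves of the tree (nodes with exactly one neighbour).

6

The leaves are B, C, D, E, K, L.
That is 6 leaves.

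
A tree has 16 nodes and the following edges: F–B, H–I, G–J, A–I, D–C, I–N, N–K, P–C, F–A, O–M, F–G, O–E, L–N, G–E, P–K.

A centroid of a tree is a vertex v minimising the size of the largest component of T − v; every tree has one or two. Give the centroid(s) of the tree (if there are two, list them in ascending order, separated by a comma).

A, I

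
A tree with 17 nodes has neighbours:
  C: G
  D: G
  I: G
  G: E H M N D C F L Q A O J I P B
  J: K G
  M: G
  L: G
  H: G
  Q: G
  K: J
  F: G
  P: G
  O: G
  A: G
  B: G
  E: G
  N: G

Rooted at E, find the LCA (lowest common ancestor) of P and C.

Ancestors of P (toward the root): P, G, E.
Ancestors of C: C, G, E.
The deepest node appearing in both lists is G.

G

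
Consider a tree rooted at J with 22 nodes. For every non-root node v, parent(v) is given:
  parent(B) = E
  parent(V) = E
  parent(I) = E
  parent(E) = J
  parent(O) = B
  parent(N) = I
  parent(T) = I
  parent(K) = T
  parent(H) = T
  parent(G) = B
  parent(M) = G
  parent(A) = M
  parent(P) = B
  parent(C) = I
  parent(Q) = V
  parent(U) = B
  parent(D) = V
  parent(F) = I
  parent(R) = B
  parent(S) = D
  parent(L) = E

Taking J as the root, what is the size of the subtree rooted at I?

7

Descendants of I (including itself): I, F, N, C, T, H, K. That's 7.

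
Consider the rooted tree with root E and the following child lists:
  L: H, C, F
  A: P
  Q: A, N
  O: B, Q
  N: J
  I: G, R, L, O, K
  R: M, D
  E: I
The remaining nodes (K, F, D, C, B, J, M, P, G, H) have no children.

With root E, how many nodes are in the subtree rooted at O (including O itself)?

The subtree rooted at O contains: O, Q, B, N, A, J, P — 7 nodes.

7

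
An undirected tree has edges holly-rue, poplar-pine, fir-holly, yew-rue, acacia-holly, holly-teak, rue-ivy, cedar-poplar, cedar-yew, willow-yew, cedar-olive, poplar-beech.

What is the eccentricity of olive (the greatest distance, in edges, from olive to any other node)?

5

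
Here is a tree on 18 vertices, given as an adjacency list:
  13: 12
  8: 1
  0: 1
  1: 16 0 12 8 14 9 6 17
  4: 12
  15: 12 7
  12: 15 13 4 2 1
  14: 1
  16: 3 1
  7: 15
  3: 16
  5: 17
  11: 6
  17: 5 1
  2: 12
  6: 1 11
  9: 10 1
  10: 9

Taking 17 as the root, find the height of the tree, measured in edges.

The longest root-to-leaf path is 17–1–12–15–7 (4 edges).

4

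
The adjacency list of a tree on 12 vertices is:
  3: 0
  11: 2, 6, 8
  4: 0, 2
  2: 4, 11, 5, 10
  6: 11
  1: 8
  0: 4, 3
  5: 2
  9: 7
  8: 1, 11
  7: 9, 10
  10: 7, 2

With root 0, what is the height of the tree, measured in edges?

5

The longest root-to-leaf path is 0-4-2-10-7-9 (5 edges).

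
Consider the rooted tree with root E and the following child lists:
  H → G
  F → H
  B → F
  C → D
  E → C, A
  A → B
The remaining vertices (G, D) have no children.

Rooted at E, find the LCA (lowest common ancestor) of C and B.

E

Ancestors of C (toward the root): C, E.
Ancestors of B: B, A, E.
The deepest node appearing in both lists is E.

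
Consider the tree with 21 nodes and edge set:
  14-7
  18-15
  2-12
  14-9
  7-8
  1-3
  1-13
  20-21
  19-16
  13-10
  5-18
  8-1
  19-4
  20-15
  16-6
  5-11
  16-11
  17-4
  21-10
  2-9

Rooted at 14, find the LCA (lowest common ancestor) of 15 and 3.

1

15's ancestor chain is 15, 20, 21, 10, 13, 1, 8, 7, 14 and 3's is 3, 1, 8, 7, 14; they first meet at 1.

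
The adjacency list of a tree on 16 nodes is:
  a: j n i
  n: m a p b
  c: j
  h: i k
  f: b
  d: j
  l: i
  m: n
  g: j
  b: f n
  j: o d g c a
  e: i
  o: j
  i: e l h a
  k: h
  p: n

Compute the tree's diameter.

Starting from f, a farthest node is k at distance 6.
One longest path: f–b–n–a–i–h–k.
So the diameter is 6.

6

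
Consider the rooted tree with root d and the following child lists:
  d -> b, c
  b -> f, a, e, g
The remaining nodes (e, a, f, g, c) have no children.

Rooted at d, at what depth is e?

2

Climbing from e to the root: e → b → d. That's 2 steps.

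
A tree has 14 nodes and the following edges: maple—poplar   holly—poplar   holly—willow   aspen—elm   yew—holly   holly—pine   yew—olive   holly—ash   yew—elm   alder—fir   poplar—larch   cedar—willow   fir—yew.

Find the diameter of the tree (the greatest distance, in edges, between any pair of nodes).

5

BFS from larch reaches aspen last, at distance 5; BFS from aspen confirms no node is farther.
Path: larch - poplar - holly - yew - elm - aspen.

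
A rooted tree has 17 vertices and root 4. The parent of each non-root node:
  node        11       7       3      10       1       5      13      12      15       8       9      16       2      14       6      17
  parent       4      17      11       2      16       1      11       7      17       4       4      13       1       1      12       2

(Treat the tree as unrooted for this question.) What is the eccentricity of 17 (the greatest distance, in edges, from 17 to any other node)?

7

A farthest node from 17 is 8 (9 also at distance 7).
The path 17 – 2 – 1 – 16 – 13 – 11 – 4 – 8 has 7 edges.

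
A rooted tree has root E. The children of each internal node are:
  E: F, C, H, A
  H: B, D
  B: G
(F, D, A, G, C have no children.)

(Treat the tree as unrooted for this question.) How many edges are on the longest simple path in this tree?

BFS from G reaches C last, at distance 4; BFS from C confirms no node is farther.
Path: G–B–H–E–C.

4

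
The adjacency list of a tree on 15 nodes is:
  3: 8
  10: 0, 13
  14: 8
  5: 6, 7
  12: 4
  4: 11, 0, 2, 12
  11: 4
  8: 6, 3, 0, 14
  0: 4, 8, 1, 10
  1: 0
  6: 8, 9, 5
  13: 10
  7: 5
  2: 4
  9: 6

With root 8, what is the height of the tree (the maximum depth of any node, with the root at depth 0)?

A deepest node is 13, reached by 8-0-10-13.
That path has 3 edges, so the height is 3.

3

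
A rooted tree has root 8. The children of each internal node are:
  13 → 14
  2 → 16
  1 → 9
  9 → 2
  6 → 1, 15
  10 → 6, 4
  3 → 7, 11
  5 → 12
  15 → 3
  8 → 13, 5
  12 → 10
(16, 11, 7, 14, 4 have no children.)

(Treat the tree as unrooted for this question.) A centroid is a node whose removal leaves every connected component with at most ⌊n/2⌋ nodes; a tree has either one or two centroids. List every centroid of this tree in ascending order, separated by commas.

6

Removing 6 splits the tree into components of sizes 7, 4, 4; the largest is 7 ≤ ⌊16/2⌋ = 8.
No neighbour of 6 does as well, so 6 is the unique centroid.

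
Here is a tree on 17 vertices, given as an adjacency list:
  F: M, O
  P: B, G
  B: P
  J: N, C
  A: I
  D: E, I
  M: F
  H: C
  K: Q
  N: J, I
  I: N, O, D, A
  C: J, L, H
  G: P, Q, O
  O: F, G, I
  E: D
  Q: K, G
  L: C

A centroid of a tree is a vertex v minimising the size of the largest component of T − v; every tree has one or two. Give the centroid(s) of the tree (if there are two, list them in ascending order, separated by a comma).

Delete I: the remaining components have sizes 8, 5, 2, 1. Max 8 ≤ 8, so I is a centroid.
No neighbour of I does as well, so I is the unique centroid.

I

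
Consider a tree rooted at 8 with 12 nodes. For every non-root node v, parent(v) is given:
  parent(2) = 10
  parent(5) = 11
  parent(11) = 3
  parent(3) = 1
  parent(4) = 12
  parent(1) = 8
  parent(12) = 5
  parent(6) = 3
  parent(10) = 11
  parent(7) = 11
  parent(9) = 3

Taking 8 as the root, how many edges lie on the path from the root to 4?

6

8 – 1 – 3 – 11 – 5 – 12 – 4 — 6 edges.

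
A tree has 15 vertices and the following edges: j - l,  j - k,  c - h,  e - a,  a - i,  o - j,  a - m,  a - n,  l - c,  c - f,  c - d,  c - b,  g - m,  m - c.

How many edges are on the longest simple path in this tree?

A longest path is n – a – m – c – l – j – o, with 6 edges.

6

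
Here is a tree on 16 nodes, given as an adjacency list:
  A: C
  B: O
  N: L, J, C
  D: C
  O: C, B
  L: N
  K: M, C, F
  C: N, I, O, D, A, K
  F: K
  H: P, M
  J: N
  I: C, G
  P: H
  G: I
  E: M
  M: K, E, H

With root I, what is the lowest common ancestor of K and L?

K's ancestor chain is K, C, I and L's is L, N, C, I; they first meet at C.

C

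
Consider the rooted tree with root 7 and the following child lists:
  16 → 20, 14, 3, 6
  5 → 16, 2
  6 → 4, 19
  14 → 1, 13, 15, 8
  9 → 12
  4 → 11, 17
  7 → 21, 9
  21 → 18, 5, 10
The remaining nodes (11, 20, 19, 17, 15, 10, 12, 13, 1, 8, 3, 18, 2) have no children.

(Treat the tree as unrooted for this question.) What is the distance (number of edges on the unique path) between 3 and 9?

5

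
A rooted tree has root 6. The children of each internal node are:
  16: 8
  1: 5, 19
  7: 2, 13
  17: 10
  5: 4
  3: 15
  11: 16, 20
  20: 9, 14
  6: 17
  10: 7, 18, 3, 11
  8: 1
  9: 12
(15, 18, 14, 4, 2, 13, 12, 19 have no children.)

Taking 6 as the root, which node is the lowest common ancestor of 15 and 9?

10

Ancestors of 15 (toward the root): 15, 3, 10, 17, 6.
Ancestors of 9: 9, 20, 11, 10, 17, 6.
The deepest node appearing in both lists is 10.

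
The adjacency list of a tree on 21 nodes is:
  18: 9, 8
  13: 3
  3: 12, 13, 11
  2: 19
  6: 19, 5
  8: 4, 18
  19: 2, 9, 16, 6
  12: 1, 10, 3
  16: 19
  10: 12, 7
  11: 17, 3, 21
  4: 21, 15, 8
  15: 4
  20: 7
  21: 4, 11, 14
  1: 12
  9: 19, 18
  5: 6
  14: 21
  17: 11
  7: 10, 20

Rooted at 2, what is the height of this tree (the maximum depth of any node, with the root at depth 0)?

The longest root-to-leaf path is 2 – 19 – 9 – 18 – 8 – 4 – 21 – 11 – 3 – 12 – 10 – 7 – 20 (12 edges).

12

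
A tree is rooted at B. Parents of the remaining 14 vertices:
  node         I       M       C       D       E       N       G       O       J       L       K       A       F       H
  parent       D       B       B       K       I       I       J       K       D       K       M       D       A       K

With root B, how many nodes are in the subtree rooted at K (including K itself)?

12

K's subtree: {K, D, L, H, O, A, I, J, F, N, E, G}, size 12.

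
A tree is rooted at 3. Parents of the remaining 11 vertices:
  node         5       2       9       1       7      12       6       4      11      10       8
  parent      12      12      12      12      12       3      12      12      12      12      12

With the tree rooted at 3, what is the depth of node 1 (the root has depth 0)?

2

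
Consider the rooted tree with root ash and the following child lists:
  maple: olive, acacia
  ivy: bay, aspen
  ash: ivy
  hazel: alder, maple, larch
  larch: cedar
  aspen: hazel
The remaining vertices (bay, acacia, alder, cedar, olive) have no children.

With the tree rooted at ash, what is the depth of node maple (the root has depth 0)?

4

ash – ivy – aspen – hazel – maple — 4 edges.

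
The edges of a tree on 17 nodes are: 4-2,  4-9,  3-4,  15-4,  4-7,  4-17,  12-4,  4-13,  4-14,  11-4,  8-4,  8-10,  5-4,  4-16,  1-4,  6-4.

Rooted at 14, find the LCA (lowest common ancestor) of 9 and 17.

9's ancestor chain is 9, 4, 14 and 17's is 17, 4, 14; they first meet at 4.

4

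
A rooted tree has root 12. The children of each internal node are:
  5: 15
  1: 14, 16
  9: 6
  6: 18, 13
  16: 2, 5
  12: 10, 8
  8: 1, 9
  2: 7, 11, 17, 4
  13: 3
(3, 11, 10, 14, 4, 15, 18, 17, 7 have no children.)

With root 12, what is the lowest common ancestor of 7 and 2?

Ancestors of 7 (toward the root): 7, 2, 16, 1, 8, 12.
Ancestors of 2: 2, 16, 1, 8, 12.
The deepest node appearing in both lists is 2.

2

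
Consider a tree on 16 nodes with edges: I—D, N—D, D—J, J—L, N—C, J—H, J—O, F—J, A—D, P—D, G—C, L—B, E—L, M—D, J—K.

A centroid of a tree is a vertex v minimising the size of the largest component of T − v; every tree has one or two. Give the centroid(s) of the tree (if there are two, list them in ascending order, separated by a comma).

D, J

If J is removed the pieces have sizes 8, 3, 1, 1, 1, 1, all ≤ ⌊16/2⌋ = 8.
D is adjacent to J and is also a centroid (the largest component after removing it is likewise 8).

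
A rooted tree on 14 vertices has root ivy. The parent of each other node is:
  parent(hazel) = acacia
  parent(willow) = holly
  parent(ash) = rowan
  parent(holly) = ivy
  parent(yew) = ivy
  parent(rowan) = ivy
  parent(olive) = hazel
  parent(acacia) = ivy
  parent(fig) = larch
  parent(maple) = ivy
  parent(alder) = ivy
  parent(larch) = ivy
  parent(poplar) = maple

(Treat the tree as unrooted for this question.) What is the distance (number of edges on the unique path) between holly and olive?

4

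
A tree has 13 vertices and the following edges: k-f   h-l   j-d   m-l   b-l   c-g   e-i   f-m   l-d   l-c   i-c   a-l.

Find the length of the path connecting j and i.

4

j – d – l – c – i: 4 edges.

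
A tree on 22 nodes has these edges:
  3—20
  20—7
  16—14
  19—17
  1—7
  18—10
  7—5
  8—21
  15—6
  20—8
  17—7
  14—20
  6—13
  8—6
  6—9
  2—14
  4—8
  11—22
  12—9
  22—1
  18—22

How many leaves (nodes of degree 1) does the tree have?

12

Degree-1 nodes: 2, 3, 4, 5, 10, 11, 12, 13, 15, 16, 19, 21 — 12 of them.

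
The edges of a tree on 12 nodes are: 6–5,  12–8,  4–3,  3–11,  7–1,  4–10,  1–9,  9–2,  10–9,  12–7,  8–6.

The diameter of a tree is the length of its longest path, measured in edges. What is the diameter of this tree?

10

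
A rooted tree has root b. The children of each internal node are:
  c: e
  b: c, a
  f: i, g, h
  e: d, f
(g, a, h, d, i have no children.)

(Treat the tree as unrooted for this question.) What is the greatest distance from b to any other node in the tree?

A farthest node from b is g (i, h also at distance 4).
The path b-c-e-f-g has 4 edges.

4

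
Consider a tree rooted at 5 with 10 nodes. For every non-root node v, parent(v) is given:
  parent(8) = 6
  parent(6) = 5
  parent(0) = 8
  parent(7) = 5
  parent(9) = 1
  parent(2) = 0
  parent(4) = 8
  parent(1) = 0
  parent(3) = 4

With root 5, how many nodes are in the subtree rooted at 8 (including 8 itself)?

8's subtree: {8, 0, 4, 2, 1, 3, 9}, size 7.

7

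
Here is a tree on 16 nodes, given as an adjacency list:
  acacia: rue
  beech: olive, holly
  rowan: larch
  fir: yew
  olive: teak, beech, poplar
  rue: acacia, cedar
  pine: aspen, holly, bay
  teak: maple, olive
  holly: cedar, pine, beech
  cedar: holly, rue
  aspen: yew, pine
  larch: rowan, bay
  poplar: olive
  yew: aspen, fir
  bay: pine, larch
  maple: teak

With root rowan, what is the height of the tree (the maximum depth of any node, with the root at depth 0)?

A deepest node is maple, reached by rowan → larch → bay → pine → holly → beech → olive → teak → maple.
That path has 8 edges, so the height is 8.

8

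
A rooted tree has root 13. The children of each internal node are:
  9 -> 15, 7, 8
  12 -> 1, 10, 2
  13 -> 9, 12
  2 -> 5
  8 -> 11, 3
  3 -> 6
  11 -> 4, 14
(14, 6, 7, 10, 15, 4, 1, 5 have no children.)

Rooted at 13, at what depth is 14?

13 → 9 → 8 → 11 → 14 — 4 edges.

4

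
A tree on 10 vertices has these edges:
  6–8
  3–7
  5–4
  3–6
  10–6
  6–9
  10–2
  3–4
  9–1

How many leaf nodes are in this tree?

The leaves are 1, 2, 5, 7, 8.
That is 5 leaves.

5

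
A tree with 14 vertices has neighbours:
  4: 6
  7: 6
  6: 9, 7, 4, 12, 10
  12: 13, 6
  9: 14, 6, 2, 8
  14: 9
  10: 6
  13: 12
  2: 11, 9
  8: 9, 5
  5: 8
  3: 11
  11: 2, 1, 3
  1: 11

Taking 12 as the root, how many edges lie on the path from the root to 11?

12 → 6 → 9 → 2 → 11 — 4 edges.

4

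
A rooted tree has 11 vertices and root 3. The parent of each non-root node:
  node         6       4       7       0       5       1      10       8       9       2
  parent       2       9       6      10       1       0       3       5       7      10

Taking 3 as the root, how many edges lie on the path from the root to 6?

3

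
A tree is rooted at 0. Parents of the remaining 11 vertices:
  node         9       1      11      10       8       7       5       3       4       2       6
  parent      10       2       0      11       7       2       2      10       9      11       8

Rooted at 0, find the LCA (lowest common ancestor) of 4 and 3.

4's ancestor chain is 4, 9, 10, 11, 0 and 3's is 3, 10, 11, 0; they first meet at 10.

10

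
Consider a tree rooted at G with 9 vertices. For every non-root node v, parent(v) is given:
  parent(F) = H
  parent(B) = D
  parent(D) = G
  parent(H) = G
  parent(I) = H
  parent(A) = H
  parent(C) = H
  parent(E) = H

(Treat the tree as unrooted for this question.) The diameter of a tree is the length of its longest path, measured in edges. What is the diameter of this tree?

4

BFS from B reaches E last, at distance 4; BFS from E confirms no node is farther.
Path: B–D–G–H–E.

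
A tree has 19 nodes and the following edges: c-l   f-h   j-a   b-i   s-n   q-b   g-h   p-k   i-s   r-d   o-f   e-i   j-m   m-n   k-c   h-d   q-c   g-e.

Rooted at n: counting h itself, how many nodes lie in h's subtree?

5

The subtree rooted at h contains: h, f, d, o, r — 5 nodes.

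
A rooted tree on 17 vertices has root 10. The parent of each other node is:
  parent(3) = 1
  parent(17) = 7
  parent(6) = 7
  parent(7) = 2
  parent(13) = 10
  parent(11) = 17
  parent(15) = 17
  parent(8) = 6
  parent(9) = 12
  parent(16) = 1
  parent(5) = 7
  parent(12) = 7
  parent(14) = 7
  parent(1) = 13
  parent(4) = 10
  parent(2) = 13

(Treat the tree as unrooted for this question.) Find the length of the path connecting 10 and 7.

3

The path is 10 – 13 – 2 – 7, which has 3 edges.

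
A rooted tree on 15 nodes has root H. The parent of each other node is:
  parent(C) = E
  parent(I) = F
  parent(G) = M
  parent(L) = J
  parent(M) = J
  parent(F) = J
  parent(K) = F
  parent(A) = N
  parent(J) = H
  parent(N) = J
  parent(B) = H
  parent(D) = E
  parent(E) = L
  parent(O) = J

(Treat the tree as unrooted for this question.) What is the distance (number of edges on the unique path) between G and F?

G - M - J - F: 3 edges.

3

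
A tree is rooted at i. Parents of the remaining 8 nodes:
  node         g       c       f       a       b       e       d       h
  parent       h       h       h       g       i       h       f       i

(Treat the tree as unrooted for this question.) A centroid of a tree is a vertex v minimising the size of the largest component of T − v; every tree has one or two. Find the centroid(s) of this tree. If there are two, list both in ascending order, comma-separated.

h

Delete h: the remaining components have sizes 2, 2, 2, 1, 1. Max 2 ≤ 4, so h is a centroid.
No neighbour of h does as well, so h is the unique centroid.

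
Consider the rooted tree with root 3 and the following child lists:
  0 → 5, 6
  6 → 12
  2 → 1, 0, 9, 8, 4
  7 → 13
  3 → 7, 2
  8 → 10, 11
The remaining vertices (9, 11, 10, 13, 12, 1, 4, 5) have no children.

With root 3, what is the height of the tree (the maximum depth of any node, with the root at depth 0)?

4

A deepest node is 12, reached by 3–2–0–6–12.
That path has 4 edges, so the height is 4.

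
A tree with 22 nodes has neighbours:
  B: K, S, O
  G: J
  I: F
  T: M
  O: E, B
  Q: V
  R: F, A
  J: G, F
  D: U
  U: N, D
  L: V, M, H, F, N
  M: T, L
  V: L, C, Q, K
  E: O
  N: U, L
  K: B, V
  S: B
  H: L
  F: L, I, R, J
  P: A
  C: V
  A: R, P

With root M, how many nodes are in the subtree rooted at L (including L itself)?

20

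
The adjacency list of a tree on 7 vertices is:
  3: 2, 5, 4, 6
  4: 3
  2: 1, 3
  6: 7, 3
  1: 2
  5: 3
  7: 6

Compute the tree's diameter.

4

BFS from 7 reaches 1 last, at distance 4; BFS from 1 confirms no node is farther.
Path: 7 - 6 - 3 - 2 - 1.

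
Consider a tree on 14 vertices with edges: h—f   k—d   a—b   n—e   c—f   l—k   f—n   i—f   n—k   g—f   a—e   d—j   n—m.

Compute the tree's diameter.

Starting from b, a farthest node is j at distance 6.
One longest path: b - a - e - n - k - d - j.
So the diameter is 6.

6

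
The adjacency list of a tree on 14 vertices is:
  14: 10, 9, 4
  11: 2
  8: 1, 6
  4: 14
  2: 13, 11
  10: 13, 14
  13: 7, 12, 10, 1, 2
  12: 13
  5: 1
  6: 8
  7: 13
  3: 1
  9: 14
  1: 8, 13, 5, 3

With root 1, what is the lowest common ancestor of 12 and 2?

13

12's ancestor chain is 12, 13, 1 and 2's is 2, 13, 1; they first meet at 13.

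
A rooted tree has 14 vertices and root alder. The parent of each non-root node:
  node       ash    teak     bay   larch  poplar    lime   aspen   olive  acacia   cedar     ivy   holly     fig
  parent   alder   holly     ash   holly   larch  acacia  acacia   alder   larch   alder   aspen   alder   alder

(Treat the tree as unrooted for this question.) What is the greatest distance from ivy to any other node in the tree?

Distances from ivy peak at 7, attained at bay.
ivy-aspen-acacia-larch-holly-alder-ash-bay

7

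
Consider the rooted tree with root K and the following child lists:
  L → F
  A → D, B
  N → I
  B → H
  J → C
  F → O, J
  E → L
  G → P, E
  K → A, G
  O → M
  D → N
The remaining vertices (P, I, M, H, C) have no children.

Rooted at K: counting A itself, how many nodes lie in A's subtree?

6

A's subtree: {A, B, D, H, N, I}, size 6.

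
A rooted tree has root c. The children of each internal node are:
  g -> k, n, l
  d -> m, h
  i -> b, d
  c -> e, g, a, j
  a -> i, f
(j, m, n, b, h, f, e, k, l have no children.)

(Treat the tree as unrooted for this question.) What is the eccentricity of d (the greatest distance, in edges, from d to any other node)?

5

The node farthest from d is l (n, k also at distance 5), via d–i–a–c–g–l — 5 edges.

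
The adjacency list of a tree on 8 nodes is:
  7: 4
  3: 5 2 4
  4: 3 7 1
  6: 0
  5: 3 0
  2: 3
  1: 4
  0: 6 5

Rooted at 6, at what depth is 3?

Climbing from 3 to the root: 3 – 5 – 0 – 6. That's 3 steps.

3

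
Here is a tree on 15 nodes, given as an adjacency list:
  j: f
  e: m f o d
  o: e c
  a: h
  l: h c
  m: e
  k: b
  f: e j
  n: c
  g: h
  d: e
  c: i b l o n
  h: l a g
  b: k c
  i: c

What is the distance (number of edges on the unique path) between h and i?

The path is h–l–c–i, which has 3 edges.

3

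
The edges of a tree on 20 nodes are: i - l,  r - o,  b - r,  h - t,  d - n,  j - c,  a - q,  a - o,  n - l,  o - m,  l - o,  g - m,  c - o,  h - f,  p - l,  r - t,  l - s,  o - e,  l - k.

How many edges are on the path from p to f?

6

The path is p - l - o - r - t - h - f, which has 6 edges.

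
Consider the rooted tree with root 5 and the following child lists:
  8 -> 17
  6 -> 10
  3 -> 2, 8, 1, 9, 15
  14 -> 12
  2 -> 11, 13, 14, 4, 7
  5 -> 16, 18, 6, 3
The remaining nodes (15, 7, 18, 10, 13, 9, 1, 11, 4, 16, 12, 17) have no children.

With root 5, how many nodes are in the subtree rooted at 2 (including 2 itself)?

7

2's subtree: {2, 4, 7, 14, 13, 11, 12}, size 7.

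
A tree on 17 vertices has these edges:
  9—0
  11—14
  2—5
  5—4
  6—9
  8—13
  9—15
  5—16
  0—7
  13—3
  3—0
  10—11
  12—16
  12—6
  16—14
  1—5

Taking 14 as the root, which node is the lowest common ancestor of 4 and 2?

5

4's ancestor chain is 4, 5, 16, 14 and 2's is 2, 5, 16, 14; they first meet at 5.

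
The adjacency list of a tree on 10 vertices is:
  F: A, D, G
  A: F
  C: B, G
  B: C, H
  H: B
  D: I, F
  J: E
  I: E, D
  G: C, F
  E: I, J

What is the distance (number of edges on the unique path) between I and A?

The path is I–D–F–A, which has 3 edges.

3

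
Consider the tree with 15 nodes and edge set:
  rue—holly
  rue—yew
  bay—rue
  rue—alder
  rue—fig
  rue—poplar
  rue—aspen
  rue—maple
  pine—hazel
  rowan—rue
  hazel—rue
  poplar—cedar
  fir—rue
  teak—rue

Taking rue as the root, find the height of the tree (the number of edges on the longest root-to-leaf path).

2

pine sits deepest: rue–hazel–pine — 2 edges from the root.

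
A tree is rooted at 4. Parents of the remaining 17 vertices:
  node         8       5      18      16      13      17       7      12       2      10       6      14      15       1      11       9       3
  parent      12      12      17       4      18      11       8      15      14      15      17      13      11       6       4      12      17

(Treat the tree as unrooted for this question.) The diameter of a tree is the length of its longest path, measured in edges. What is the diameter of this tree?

BFS from 2 reaches 7 last, at distance 9; BFS from 7 confirms no node is farther.
Path: 2 – 14 – 13 – 18 – 17 – 11 – 15 – 12 – 8 – 7.

9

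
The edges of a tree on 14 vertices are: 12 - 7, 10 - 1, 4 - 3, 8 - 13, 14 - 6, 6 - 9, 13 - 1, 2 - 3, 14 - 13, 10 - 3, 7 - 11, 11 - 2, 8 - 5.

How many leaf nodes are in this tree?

4

Degree-1 nodes: 4, 5, 9, 12 — 4 of them.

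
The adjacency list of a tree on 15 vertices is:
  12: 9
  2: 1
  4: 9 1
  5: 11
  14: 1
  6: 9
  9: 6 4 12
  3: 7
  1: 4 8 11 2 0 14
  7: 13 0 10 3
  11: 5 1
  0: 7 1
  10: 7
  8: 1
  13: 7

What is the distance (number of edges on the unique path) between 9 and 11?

Walking from 9: 9 – 4 – 1 – 11. Length 3.

3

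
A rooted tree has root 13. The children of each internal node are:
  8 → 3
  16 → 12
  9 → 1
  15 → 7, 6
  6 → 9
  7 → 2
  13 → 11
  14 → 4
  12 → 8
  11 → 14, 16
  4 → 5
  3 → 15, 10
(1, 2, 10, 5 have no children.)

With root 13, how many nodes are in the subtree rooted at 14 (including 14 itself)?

Descendants of 14 (including itself): 14, 4, 5. That's 3.

3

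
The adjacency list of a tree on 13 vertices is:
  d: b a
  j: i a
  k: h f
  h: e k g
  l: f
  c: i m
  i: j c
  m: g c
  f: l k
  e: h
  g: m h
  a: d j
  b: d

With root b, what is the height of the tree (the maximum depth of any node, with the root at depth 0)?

11

l sits deepest: b – d – a – j – i – c – m – g – h – k – f – l — 11 edges from the root.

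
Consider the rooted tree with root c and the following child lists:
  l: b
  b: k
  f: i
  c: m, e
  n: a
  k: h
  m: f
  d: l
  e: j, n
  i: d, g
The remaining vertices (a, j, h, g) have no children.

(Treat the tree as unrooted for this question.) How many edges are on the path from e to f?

e–c–m–f: 3 edges.

3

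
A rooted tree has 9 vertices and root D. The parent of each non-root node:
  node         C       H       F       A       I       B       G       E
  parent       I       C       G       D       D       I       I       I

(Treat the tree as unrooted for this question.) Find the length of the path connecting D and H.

3

D – I – C – H: 3 edges.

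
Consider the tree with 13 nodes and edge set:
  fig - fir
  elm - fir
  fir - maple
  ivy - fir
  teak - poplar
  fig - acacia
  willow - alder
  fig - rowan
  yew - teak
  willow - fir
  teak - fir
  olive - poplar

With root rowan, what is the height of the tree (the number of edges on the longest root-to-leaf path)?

The longest root-to-leaf path is rowan-fig-fir-teak-poplar-olive (5 edges).

5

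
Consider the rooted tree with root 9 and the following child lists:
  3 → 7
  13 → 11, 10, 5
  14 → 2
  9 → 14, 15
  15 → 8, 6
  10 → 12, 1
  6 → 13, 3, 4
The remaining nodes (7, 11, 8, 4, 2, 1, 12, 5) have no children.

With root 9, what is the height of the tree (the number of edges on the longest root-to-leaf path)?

The longest root-to-leaf path is 9 – 15 – 6 – 13 – 10 – 1 (5 edges).

5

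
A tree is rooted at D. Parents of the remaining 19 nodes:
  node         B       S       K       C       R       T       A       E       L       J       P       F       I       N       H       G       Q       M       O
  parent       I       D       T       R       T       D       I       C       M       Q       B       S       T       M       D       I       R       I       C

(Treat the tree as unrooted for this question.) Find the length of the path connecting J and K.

4

J – Q – R – T – K: 4 edges.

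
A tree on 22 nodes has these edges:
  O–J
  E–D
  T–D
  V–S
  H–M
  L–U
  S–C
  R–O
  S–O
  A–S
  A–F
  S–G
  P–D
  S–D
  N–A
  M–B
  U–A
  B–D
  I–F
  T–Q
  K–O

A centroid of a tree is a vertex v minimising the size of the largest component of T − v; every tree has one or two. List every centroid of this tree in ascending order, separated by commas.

If S is removed the pieces have sizes 8, 6, 4, 1, 1, 1, all ≤ ⌊22/2⌋ = 11.
Every other node leaves some component of size > 11, so the centroid is unique.

S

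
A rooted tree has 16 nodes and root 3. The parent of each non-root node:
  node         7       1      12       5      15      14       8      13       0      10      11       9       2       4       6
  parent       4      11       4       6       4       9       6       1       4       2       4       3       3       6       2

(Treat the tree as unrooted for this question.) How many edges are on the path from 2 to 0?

The path is 2 - 6 - 4 - 0, which has 3 edges.

3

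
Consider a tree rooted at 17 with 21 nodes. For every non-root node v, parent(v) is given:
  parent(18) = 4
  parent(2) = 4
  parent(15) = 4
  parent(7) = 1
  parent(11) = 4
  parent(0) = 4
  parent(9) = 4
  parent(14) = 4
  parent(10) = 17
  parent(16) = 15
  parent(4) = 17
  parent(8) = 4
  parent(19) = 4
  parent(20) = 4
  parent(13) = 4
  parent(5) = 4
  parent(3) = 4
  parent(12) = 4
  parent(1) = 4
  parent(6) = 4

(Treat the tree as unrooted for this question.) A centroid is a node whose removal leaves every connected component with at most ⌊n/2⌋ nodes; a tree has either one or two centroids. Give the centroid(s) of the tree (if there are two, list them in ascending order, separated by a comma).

4

If 4 is removed the pieces have sizes 2, 2, 2, 1, 1, 1, 1, 1, 1, 1, 1, 1, 1, 1, 1, 1, 1, all ≤ ⌊21/2⌋ = 10.
No neighbour of 4 does as well, so 4 is the unique centroid.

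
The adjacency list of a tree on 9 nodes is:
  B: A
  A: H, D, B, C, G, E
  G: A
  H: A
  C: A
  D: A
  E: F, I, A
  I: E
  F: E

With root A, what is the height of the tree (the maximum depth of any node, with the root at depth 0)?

The longest root-to-leaf path is A – E – I (2 edges).

2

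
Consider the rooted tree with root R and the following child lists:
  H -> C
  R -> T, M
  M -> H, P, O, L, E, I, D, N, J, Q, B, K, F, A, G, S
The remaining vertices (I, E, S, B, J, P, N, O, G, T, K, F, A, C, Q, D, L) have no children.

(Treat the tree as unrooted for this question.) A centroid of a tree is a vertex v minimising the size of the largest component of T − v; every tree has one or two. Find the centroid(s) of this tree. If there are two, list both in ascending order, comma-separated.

M

If M is removed the pieces have sizes 2, 2, 1, 1, 1, 1, 1, 1, 1, 1, 1, 1, 1, 1, 1, 1, 1, all ≤ ⌊20/2⌋ = 10.
Every other node leaves some component of size > 10, so the centroid is unique.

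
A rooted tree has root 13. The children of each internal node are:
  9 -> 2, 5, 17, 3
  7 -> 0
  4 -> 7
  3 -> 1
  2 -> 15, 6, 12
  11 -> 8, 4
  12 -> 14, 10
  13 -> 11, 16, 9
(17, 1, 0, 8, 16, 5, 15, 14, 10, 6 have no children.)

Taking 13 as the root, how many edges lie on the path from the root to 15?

Path from 13 to 15: 13 – 9 – 2 – 15, which has 3 edges.

3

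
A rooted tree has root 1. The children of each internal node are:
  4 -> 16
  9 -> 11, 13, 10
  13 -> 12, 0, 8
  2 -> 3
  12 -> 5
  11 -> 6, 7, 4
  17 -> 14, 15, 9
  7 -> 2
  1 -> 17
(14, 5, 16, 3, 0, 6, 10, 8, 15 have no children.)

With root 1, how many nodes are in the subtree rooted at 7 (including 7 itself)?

The subtree rooted at 7 contains: 7, 2, 3 — 3 nodes.

3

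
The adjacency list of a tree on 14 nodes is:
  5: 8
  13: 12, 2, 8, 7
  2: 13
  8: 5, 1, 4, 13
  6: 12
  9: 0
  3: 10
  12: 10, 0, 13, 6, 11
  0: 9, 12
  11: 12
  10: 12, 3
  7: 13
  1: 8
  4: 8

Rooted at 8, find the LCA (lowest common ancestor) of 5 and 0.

8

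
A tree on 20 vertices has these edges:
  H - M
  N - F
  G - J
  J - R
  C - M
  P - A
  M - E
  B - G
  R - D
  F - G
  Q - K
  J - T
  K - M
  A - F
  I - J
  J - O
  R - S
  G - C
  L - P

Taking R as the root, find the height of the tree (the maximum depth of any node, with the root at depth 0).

6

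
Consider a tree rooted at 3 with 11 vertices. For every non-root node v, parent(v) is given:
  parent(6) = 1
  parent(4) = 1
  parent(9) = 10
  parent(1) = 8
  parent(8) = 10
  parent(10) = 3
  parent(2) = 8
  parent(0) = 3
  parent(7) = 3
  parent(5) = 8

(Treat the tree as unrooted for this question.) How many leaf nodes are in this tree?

7

The leaves are 0, 2, 4, 5, 6, 7, 9.
That is 7 leaves.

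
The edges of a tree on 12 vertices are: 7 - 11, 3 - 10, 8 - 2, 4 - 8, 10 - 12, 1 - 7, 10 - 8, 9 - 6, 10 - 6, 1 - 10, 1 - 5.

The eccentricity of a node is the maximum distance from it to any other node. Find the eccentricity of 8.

Distances from 8 peak at 4, attained at 11.
8 – 10 – 1 – 7 – 11

4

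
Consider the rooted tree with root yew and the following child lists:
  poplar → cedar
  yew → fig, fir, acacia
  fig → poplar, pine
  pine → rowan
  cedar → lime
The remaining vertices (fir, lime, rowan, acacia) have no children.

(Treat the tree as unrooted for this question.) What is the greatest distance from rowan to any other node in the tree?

5

The node farthest from rowan is lime, via rowan – pine – fig – poplar – cedar – lime — 5 edges.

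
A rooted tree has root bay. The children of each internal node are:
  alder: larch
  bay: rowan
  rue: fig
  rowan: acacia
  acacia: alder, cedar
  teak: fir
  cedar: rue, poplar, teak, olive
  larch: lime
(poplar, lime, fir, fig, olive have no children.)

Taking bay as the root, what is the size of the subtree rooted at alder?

3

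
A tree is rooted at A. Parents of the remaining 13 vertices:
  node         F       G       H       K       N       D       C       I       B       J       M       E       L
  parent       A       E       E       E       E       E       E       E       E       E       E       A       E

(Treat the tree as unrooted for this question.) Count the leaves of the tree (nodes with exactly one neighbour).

12

Exactly 12 nodes have a single neighbour: B, C, D, F, G, H, I, J, K, L, M, N.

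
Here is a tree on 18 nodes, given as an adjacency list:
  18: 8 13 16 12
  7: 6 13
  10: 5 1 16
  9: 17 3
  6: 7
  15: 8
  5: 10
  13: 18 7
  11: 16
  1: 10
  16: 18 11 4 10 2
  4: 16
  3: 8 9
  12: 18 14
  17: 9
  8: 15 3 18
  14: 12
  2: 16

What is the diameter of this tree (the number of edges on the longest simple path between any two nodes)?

7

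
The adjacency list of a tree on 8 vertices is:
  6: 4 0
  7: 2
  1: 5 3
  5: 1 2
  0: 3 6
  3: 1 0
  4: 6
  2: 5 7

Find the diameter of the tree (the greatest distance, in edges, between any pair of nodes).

7

A longest path is 7–2–5–1–3–0–6–4, with 7 edges.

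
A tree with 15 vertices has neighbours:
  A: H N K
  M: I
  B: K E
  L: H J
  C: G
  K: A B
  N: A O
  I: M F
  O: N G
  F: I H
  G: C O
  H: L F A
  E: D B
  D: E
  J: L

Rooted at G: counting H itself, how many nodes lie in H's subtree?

6

The subtree rooted at H contains: H, L, F, J, I, M — 6 nodes.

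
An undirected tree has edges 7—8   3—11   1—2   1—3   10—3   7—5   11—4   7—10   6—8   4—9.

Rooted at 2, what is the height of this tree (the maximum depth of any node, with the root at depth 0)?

The longest root-to-leaf path is 2–1–3–10–7–8–6 (6 edges).

6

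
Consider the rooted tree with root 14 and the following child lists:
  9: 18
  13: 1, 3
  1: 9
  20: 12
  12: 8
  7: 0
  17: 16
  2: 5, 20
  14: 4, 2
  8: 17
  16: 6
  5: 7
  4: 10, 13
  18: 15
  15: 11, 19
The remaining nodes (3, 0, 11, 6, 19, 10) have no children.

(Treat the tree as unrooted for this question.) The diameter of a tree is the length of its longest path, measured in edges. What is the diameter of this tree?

A longest path is 11 – 15 – 18 – 9 – 1 – 13 – 4 – 14 – 2 – 20 – 12 – 8 – 17 – 16 – 6, with 14 edges.

14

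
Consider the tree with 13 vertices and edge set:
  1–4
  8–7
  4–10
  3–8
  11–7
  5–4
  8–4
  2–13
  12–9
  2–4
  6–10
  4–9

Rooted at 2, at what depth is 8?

2

Path from 2 to 8: 2–4–8, which has 2 edges.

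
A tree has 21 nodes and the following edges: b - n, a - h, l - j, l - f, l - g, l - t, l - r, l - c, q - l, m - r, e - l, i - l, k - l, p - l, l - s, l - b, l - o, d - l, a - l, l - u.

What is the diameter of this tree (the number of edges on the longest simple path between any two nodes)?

4

A longest path is m-r-l-b-n, with 4 edges.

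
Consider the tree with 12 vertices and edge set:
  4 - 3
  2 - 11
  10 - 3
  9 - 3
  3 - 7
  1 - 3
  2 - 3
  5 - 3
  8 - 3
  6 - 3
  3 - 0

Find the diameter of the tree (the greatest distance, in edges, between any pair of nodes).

3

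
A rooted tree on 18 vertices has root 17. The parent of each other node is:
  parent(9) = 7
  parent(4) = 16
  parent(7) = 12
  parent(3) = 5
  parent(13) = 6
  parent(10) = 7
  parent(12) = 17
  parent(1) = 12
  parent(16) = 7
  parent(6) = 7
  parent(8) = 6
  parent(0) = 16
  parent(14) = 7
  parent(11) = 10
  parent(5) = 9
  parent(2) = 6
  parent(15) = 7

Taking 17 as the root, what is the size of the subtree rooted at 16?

3

The subtree rooted at 16 contains: 16, 4, 0 — 3 nodes.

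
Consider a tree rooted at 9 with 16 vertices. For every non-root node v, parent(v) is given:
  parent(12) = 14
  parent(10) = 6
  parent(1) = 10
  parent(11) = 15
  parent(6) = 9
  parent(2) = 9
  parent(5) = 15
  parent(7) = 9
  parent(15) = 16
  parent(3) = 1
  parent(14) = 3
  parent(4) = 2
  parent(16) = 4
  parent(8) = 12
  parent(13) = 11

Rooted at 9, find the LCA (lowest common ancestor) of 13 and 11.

13's ancestor chain is 13, 11, 15, 16, 4, 2, 9 and 11's is 11, 15, 16, 4, 2, 9; they first meet at 11.

11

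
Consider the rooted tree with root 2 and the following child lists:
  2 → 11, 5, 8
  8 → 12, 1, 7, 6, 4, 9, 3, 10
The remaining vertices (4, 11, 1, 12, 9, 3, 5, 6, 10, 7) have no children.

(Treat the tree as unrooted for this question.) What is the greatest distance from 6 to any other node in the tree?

The node farthest from 6 is 11 (5 also at distance 3), via 6-8-2-11 — 3 edges.

3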